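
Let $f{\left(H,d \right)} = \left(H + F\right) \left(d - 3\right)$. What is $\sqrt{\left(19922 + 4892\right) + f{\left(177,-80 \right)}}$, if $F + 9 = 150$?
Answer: $2 i \sqrt{395} \approx 39.749 i$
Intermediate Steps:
$F = 141$ ($F = -9 + 150 = 141$)
$f{\left(H,d \right)} = \left(-3 + d\right) \left(141 + H\right)$ ($f{\left(H,d \right)} = \left(H + 141\right) \left(d - 3\right) = \left(141 + H\right) \left(-3 + d\right) = \left(-3 + d\right) \left(141 + H\right)$)
$\sqrt{\left(19922 + 4892\right) + f{\left(177,-80 \right)}} = \sqrt{\left(19922 + 4892\right) + \left(-423 - 531 + 141 \left(-80\right) + 177 \left(-80\right)\right)} = \sqrt{24814 - 26394} = \sqrt{-1580} = 2 i \sqrt{395}$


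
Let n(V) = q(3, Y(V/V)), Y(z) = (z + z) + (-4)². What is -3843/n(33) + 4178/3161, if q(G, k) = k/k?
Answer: -12143545/3161 ≈ -3841.7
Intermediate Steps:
Y(z) = 16 + 2*z (Y(z) = 2*z + 16 = 16 + 2*z)
q(G, k) = 1
n(V) = 1
-3843/n(33) + 4178/3161 = -3843/1 + 4178/3161 = -3843*1 + 4178*(1/3161) = -3843 + 4178/3161 = -12143545/3161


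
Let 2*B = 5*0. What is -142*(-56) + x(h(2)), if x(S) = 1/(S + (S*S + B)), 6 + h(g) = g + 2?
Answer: 15905/2 ≈ 7952.5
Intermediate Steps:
B = 0 (B = (5*0)/2 = (1/2)*0 = 0)
h(g) = -4 + g (h(g) = -6 + (g + 2) = -6 + (2 + g) = -4 + g)
x(S) = 1/(S + S**2) (x(S) = 1/(S + (S*S + 0)) = 1/(S + (S**2 + 0)) = 1/(S + S**2))
-142*(-56) + x(h(2)) = -142*(-56) + 1/((-4 + 2)*(1 + (-4 + 2))) = 7952 + 1/((-2)*(1 - 2)) = 7952 - 1/2/(-1) = 7952 - 1/2*(-1) = 7952 + 1/2 = 15905/2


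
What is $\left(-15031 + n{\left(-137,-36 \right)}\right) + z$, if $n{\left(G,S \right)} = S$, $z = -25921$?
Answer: $-40988$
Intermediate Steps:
$\left(-15031 + n{\left(-137,-36 \right)}\right) + z = \left(-15031 - 36\right) - 25921 = -15067 - 25921 = -40988$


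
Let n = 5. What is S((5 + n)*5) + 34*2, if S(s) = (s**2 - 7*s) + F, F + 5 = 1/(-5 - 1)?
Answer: 13277/6 ≈ 2212.8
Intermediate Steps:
F = -31/6 (F = -5 + 1/(-5 - 1) = -5 + 1/(-6) = -5 - 1/6 = -31/6 ≈ -5.1667)
S(s) = -31/6 + s**2 - 7*s (S(s) = (s**2 - 7*s) - 31/6 = -31/6 + s**2 - 7*s)
S((5 + n)*5) + 34*2 = (-31/6 + ((5 + 5)*5)**2 - 7*(5 + 5)*5) + 34*2 = (-31/6 + (10*5)**2 - 70*5) + 68 = (-31/6 + 50**2 - 7*50) + 68 = (-31/6 + 2500 - 350) + 68 = 12869/6 + 68 = 13277/6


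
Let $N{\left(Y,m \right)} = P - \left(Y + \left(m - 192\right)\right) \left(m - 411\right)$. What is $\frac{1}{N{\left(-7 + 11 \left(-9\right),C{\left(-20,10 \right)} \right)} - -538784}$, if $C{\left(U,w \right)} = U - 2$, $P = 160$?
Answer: $\frac{1}{400384} \approx 2.4976 \cdot 10^{-6}$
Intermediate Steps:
$C{\left(U,w \right)} = -2 + U$
$N{\left(Y,m \right)} = 160 - \left(-411 + m\right) \left(-192 + Y + m\right)$ ($N{\left(Y,m \right)} = 160 - \left(Y + \left(m - 192\right)\right) \left(m - 411\right) = 160 - \left(Y + \left(-192 + m\right)\right) \left(-411 + m\right) = 160 - \left(-192 + Y + m\right) \left(-411 + m\right) = 160 - \left(-411 + m\right) \left(-192 + Y + m\right)$)
$\frac{1}{N{\left(-7 + 11 \left(-9\right),C{\left(-20,10 \right)} \right)} - -538784} = \frac{1}{\left(-78752 - \left(-2 - 20\right)^{2} + 411 \left(-7 + 11 \left(-9\right)\right) + 603 \left(-2 - 20\right) - \left(-7 + 11 \left(-9\right)\right) \left(-2 - 20\right)\right) - -538784} = \frac{1}{\left(-78752 - \left(-22\right)^{2} + 411 \left(-7 - 99\right) + 603 \left(-22\right) - \left(-7 - 99\right) \left(-22\right)\right) + 538784} = \frac{1}{\left(-78752 - 484 + 411 \left(-106\right) - 13266 - \left(-106\right) \left(-22\right)\right) + 538784} = \frac{1}{\left(-78752 - 484 - 43566 - 13266 - 2332\right) + 538784} = \frac{1}{-138400 + 538784} = \frac{1}{400384}$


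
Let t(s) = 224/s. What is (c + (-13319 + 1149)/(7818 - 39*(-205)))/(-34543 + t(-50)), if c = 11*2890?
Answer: -12567077500/13657482531 ≈ -0.92016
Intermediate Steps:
c = 31790
(c + (-13319 + 1149)/(7818 - 39*(-205)))/(-34543 + t(-50)) = (31790 + (-13319 + 1149)/(7818 - 39*(-205)))/(-34543 + 224/(-50)) = (31790 - 12170/(7818 + 7995))/(-34543 + 224*(-1/50)) = (31790 - 12170/15813)/(-34543 - 112/25) = (31790 - 12170*1/15813)/(-863687/25) = (31790 - 12170/15813)*(-25/863687) = (502683100/15813)*(-25/863687) = -12567077500/13657482531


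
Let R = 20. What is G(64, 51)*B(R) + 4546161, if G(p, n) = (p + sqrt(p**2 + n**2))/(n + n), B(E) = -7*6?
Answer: 77284289/17 - 7*sqrt(6697)/17 ≈ 4.5461e+6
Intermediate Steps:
B(E) = -42
G(p, n) = (p + sqrt(n**2 + p**2))/(2*n) (G(p, n) = (p + sqrt(n**2 + p**2))/((2*n)) = (p + sqrt(n**2 + p**2))*(1/(2*n)) = (p + sqrt(n**2 + p**2))/(2*n))
G(64, 51)*B(R) + 4546161 = ((1/2)*(64 + sqrt(51**2 + 64**2))/51)*(-42) + 4546161 = ((1/2)*(1/51)*(64 + sqrt(2601 + 4096)))*(-42) + 4546161 = ((1/2)*(1/51)*(64 + sqrt(6697)))*(-42) + 4546161 = (32/51 + sqrt(6697)/102)*(-42) + 4546161 = (-448/17 - 7*sqrt(6697)/17) + 4546161 = 77284289/17 - 7*sqrt(6697)/17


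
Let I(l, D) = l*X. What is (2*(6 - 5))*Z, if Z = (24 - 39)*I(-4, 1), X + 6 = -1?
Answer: -840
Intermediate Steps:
X = -7 (X = -6 - 1 = -7)
I(l, D) = -7*l (I(l, D) = l*(-7) = -7*l)
Z = -420 (Z = (24 - 39)*(-7*(-4)) = -15*28 = -420)
(2*(6 - 5))*Z = (2*(6 - 5))*(-420) = (2*1)*(-420) = 2*(-420) = -840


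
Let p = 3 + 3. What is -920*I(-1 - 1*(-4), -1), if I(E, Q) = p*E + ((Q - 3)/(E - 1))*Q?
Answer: -18400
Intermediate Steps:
p = 6
I(E, Q) = 6*E + Q*(-3 + Q)/(-1 + E) (I(E, Q) = 6*E + ((Q - 3)/(E - 1))*Q = 6*E + ((-3 + Q)/(-1 + E))*Q = 6*E + Q*(-3 + Q)/(-1 + E))
-920*I(-1 - 1*(-4), -1) = -920*((-1)**2 - 6*(-1 - 1*(-4)) - 3*(-1) + 6*(-1 - 1*(-4))**2)/(-1 + (-1 - 1*(-4))) = -920*(1 - 6*(-1 + 4) + 3 + 6*(-1 + 4)**2)/(-1 + (-1 + 4)) = -920*(1 - 6*3 + 3 + 6*3**2)/(-1 + 3) = -920*(1 - 18 + 3 + 6*9)/2 = -460*(1 - 18 + 3 + 54) = -460*40 = -920*20 = -18400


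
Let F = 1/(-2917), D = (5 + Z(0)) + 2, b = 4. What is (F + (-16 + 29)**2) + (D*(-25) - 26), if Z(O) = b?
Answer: -385045/2917 ≈ -132.00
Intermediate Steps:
Z(O) = 4
D = 11 (D = (5 + 4) + 2 = 9 + 2 = 11)
F = -1/2917 ≈ -0.00034282
(F + (-16 + 29)**2) + (D*(-25) - 26) = (-1/2917 + (-16 + 29)**2) + (11*(-25) - 26) = (-1/2917 + 13**2) + (-275 - 26) = (-1/2917 + 169) - 301 = 492972/2917 - 301 = -385045/2917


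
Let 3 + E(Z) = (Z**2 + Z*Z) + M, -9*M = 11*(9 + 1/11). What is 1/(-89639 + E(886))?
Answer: 9/13323050 ≈ 6.7552e-7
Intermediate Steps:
M = -100/9 (M = -11*(9 + 1/11)/9 = -11*100/(9*11) = -1/9*100 = -100/9 ≈ -11.111)
E(Z) = -127/9 + 2*Z**2 (E(Z) = -3 + ((Z**2 + Z*Z) - 100/9) = -3 + ((Z**2 + Z**2) - 100/9) = -3 + (2*Z**2 - 100/9) = -3 + (-100/9 + 2*Z**2) = -127/9 + 2*Z**2)
1/(-89639 + E(886)) = 1/(-89639 + (-127/9 + 2*886**2)) = 1/(-89639 + (-127/9 + 2*784996)) = 1/(-89639 + (-127/9 + 1569992)) = 1/(-89639 + 14129801/9) = 1/(13323050/9) = 9/13323050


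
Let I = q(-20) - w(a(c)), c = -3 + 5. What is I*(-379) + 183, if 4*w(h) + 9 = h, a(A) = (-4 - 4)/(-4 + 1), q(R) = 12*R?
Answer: 1086515/12 ≈ 90543.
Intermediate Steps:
c = 2
a(A) = 8/3 (a(A) = -8/(-3) = -8*(-⅓) = 8/3)
w(h) = -9/4 + h/4
I = -2861/12 (I = 12*(-20) - (-9/4 + (¼)*(8/3)) = -240 - (-9/4 + ⅔) = -240 - 1*(-19/12) = -240 + 19/12 = -2861/12 ≈ -238.42)
I*(-379) + 183 = -2861/12*(-379) + 183 = 1084319/12 + 183 = 1086515/12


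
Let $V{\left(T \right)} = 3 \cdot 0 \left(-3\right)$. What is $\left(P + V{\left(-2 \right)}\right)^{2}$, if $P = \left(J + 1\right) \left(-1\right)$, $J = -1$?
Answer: $0$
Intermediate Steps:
$V{\left(T \right)} = 0$ ($V{\left(T \right)} = 0 \left(-3\right) = 0$)
$P = 0$ ($P = \left(-1 + 1\right) \left(-1\right) = 0 \left(-1\right) = 0$)
$\left(P + V{\left(-2 \right)}\right)^{2} = \left(0 + 0\right)^{2} = 0^{2} = 0$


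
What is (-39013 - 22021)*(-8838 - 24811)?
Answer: 2053733066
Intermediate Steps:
(-39013 - 22021)*(-8838 - 24811) = -61034*(-33649) = 2053733066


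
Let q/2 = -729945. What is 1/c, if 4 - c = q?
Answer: 1/1459894 ≈ 6.8498e-7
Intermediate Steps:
q = -1459890 (q = 2*(-729945) = -1459890)
c = 1459894 (c = 4 - 1*(-1459890) = 4 + 1459890 = 1459894)
1/c = 1/1459894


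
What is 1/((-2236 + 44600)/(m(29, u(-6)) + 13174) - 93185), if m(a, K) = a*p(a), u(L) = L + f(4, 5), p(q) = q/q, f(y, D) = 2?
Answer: -13203/1230279191 ≈ -1.0732e-5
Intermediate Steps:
p(q) = 1
u(L) = 2 + L (u(L) = L + 2 = 2 + L)
m(a, K) = a (m(a, K) = a*1 = a)
1/((-2236 + 44600)/(m(29, u(-6)) + 13174) - 93185) = 1/((-2236 + 44600)/(29 + 13174) - 93185) = 1/(42364/13203 - 93185) = 1/(-1230279191/13203) = -13203/1230279191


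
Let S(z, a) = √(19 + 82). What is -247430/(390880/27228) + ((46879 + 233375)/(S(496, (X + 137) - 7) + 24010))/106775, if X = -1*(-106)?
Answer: -2073442149621282384069/120300457260118940 - 280254*√101/61553651893225 ≈ -17236.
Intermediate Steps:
X = 106
S(z, a) = √101
-247430/(390880/27228) + ((46879 + 233375)/(S(496, (X + 137) - 7) + 24010))/106775 = -247430/(390880/27228) + ((46879 + 233375)/(√101 + 24010))/106775 = -247430/(390880*(1/27228)) + (280254/(24010 + √101))*(1/106775) = -247430/97720/6807 + 280254/(106775*(24010 + √101)) = -247430*6807/97720 + 280254/(106775*(24010 + √101)) = -168425601/9772 + 280254/(106775*(24010 + √101))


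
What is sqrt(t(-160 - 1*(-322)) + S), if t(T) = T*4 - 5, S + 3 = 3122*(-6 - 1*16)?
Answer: 2*I*sqrt(17011) ≈ 260.85*I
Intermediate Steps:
S = -68687 (S = -3 + 3122*(-6 - 1*16) = -3 + 3122*(-6 - 16) = -3 + 3122*(-22) = -3 - 68684 = -68687)
t(T) = -5 + 4*T (t(T) = 4*T - 5 = -5 + 4*T)
sqrt(t(-160 - 1*(-322)) + S) = sqrt((-5 + 4*(-160 - 1*(-322))) - 68687) = sqrt((-5 + 4*(-160 + 322)) - 68687) = sqrt((-5 + 4*162) - 68687) = sqrt((-5 + 648) - 68687) = sqrt(643 - 68687) = sqrt(-68044) = 2*I*sqrt(17011)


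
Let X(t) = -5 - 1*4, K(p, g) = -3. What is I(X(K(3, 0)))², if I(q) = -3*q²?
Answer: 59049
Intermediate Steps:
X(t) = -9 (X(t) = -5 - 4 = -9)
I(X(K(3, 0)))² = (-3*(-9)²)² = (-3*81)² = (-243)² = 59049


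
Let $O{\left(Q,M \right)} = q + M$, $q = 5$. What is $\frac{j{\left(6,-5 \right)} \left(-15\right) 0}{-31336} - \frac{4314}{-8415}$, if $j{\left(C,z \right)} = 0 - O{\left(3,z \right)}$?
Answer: $\frac{1438}{2805} \approx 0.51266$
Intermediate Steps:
$O{\left(Q,M \right)} = 5 + M$
$j{\left(C,z \right)} = -5 - z$ ($j{\left(C,z \right)} = 0 - \left(5 + z\right) = -5 - z$)
$\frac{j{\left(6,-5 \right)} \left(-15\right) 0}{-31336} - \frac{4314}{-8415} = \frac{\left(-5 - -5\right) \left(-15\right) 0}{-31336} - \frac{4314}{-8415} = \left(-5 + 5\right) \left(-15\right) 0 \left(- \frac{1}{31336}\right) - - \frac{1438}{2805} = 0 \left(-15\right) 0 \left(- \frac{1}{31336}\right) + \frac{1438}{2805} = 0 \cdot 0 \left(- \frac{1}{31336}\right) + \frac{1438}{2805} = 0 \left(- \frac{1}{31336}\right) + \frac{1438}{2805} = 0 + \frac{1438}{2805} = \frac{1438}{2805}$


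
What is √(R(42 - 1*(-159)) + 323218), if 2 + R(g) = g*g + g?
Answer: √363818 ≈ 603.17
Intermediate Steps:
R(g) = -2 + g + g² (R(g) = -2 + (g*g + g) = -2 + (g² + g) = -2 + (g + g²) = -2 + g + g²)
√(R(42 - 1*(-159)) + 323218) = √((-2 + (42 - 1*(-159)) + (42 - 1*(-159))²) + 323218) = √((-2 + (42 + 159) + (42 + 159)²) + 323218) = √((-2 + 201 + 201²) + 323218) = √((-2 + 201 + 40401) + 323218) = √(40600 + 323218) = √363818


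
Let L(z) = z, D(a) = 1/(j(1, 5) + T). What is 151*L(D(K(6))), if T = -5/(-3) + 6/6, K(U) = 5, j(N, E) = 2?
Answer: 453/14 ≈ 32.357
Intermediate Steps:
T = 8/3 (T = -5*(-1/3) + 6*(1/6) = 5/3 + 1 = 8/3 ≈ 2.6667)
D(a) = 3/14 (D(a) = 1/(2 + 8/3) = 1/(14/3) = 3/14)
151*L(D(K(6))) = 151*(3/14) = 453/14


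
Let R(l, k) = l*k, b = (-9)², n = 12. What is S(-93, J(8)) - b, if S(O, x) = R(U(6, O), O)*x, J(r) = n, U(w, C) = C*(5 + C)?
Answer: -9133425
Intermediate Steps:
J(r) = 12
b = 81
R(l, k) = k*l
S(O, x) = x*O²*(5 + O) (S(O, x) = (O*(O*(5 + O)))*x = (O²*(5 + O))*x = x*O²*(5 + O))
S(-93, J(8)) - b = 12*(-93)²*(5 - 93) - 1*81 = 12*8649*(-88) - 81 = -9133344 - 81 = -9133425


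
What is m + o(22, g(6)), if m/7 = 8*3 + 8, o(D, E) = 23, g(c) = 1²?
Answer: 247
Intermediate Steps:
g(c) = 1
m = 224 (m = 7*(8*3 + 8) = 7*(24 + 8) = 7*32 = 224)
m + o(22, g(6)) = 224 + 23 = 247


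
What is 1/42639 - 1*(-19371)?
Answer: 825960070/42639 ≈ 19371.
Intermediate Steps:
1/42639 - 1*(-19371) = 1/42639 + 19371 = 825960070/42639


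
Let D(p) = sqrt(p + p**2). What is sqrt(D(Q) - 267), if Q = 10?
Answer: sqrt(-267 + sqrt(110)) ≈ 16.016*I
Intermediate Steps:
sqrt(D(Q) - 267) = sqrt(sqrt(10*(1 + 10)) - 267) = sqrt(sqrt(10*11) - 267) = sqrt(sqrt(110) - 267) = sqrt(-267 + sqrt(110))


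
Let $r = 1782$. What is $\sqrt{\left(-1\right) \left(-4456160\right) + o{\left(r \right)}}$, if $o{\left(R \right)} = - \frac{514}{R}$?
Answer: $\frac{\sqrt{43674821333}}{99} \approx 2111.0$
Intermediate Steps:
$\sqrt{\left(-1\right) \left(-4456160\right) + o{\left(r \right)}} = \sqrt{\left(-1\right) \left(-4456160\right) - \frac{514}{1782}} = \sqrt{4456160 - \frac{257}{891}} = \sqrt{\frac{3970438303}{891}} = \frac{\sqrt{43674821333}}{99}$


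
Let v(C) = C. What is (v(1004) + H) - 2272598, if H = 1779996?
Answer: -491598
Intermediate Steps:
(v(1004) + H) - 2272598 = (1004 + 1779996) - 2272598 = 1781000 - 2272598 = -491598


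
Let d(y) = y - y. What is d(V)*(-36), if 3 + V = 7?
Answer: 0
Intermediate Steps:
V = 4 (V = -3 + 7 = 4)
d(y) = 0
d(V)*(-36) = 0*(-36) = 0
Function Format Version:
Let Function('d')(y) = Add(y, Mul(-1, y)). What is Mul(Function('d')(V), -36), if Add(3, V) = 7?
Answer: 0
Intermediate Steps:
V = 4 (V = Add(-3, 7) = 4)
Function('d')(y) = 0
Mul(Function('d')(V), -36) = Mul(0, -36) = 0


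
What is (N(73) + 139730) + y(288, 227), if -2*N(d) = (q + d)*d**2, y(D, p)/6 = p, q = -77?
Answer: 151750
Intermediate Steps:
y(D, p) = 6*p
N(d) = -d**2*(-77 + d)/2 (N(d) = -(-77 + d)*d**2/2 = -d**2*(-77 + d)/2)
(N(73) + 139730) + y(288, 227) = ((1/2)*73**2*(77 - 1*73) + 139730) + 6*227 = ((1/2)*5329*(77 - 73) + 139730) + 1362 = ((1/2)*5329*4 + 139730) + 1362 = (10658 + 139730) + 1362 = 150388 + 1362 = 151750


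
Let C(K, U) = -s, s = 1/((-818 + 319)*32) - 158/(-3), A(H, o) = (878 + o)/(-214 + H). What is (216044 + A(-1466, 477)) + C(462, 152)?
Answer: 24142557129/111776 ≈ 2.1599e+5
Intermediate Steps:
A(H, o) = (878 + o)/(-214 + H)
s = 2522941/47904 (s = (1/32)/(-499) - 158*(-⅓) = -1/499*1/32 + 158/3 = -1/15968 + 158/3 = 2522941/47904 ≈ 52.667)
C(K, U) = -2522941/47904 (C(K, U) = -1*2522941/47904 = -2522941/47904)
(216044 + A(-1466, 477)) + C(462, 152) = (216044 + (878 + 477)/(-214 - 1466)) - 2522941/47904 = (216044 + 1355/(-1680)) - 2522941/47904 = (216044 - 1/1680*1355) - 2522941/47904 = (216044 - 271/336) - 2522941/47904 = 72590513/336 - 2522941/47904 = 24142557129/111776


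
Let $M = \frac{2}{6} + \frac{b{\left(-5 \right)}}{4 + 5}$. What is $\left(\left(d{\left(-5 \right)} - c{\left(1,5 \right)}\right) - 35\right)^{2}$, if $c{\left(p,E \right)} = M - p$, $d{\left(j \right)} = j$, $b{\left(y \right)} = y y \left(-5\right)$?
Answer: $\frac{52441}{81} \approx 647.42$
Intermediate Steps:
$b{\left(y \right)} = - 5 y^{2}$ ($b{\left(y \right)} = y^{2} \left(-5\right) = - 5 y^{2}$)
$M = - \frac{122}{9}$ ($M = \frac{2}{6} + \frac{\left(-5\right) \left(-5\right)^{2}}{4 + 5} = 2 \cdot \frac{1}{6} + \frac{\left(-5\right) 25}{9} = \frac{1}{3} - \frac{125}{9} = - \frac{122}{9} \approx -13.556$)
$c{\left(p,E \right)} = - \frac{122}{9} - p$
$\left(\left(d{\left(-5 \right)} - c{\left(1,5 \right)}\right) - 35\right)^{2} = \left(\left(-5 - \left(- \frac{122}{9} - 1\right)\right) - 35\right)^{2} = \left(\left(-5 - - \frac{131}{9}\right) - 35\right)^{2} = \left(\left(-5 + \frac{131}{9}\right) - 35\right)^{2} = \left(\frac{86}{9} - 35\right)^{2} = \left(- \frac{229}{9}\right)^{2} = \frac{52441}{81}$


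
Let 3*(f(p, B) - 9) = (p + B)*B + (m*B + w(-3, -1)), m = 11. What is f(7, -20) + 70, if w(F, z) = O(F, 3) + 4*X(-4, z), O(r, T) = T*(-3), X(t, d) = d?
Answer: 88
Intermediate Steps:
O(r, T) = -3*T
w(F, z) = -9 + 4*z (w(F, z) = -3*3 + 4*z = -9 + 4*z)
f(p, B) = 14/3 + 11*B/3 + B*(B + p)/3 (f(p, B) = 9 + ((p + B)*B + (11*B + (-9 + 4*(-1))))/3 = 9 + ((B + p)*B + (11*B + (-9 - 4)))/3 = 9 + (B*(B + p) + (11*B - 13))/3 = 9 + (B*(B + p) + (-13 + 11*B))/3 = 9 + (-13 + 11*B + B*(B + p))/3 = 9 + (-13/3 + 11*B/3 + B*(B + p)/3) = 14/3 + 11*B/3 + B*(B + p)/3)
f(7, -20) + 70 = (14/3 + (⅓)*(-20)² + (11/3)*(-20) + (⅓)*(-20)*7) + 70 = (14/3 + (⅓)*400 - 220/3 - 140/3) + 70 = (14/3 + 400/3 - 220/3 - 140/3) + 70 = 18 + 70 = 88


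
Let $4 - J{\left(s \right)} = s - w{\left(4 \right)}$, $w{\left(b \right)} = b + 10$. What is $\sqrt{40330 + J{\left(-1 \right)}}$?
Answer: $\sqrt{40349} \approx 200.87$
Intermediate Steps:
$w{\left(b \right)} = 10 + b$
$J{\left(s \right)} = 18 - s$ ($J{\left(s \right)} = 4 - \left(s - \left(10 + 4\right)\right) = 4 - \left(s - 14\right) = 4 - \left(-14 + s\right) = 18 - s$)
$\sqrt{40330 + J{\left(-1 \right)}} = \sqrt{40330 + \left(18 - -1\right)} = \sqrt{40330 + \left(18 + 1\right)} = \sqrt{40330 + 19} = \sqrt{40349}$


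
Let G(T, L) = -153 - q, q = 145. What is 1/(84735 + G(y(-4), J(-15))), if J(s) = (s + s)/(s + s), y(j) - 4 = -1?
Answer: 1/84437 ≈ 1.1843e-5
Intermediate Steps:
y(j) = 3 (y(j) = 4 - 1 = 3)
J(s) = 1 (J(s) = (2*s)/((2*s)) = (2*s)*(1/(2*s)) = 1)
G(T, L) = -298 (G(T, L) = -153 - 1*145 = -153 - 145 = -298)
1/(84735 + G(y(-4), J(-15))) = 1/(84735 - 298) = 1/84437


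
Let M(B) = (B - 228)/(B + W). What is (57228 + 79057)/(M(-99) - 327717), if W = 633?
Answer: -4851746/11666747 ≈ -0.41586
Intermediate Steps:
M(B) = (-228 + B)/(633 + B) (M(B) = (B - 228)/(B + 633) = (-228 + B)/(633 + B))
(57228 + 79057)/(M(-99) - 327717) = (57228 + 79057)/((-228 - 99)/(633 - 99) - 327717) = 136285/(-327/534 - 327717) = 136285/((1/534)*(-327) - 327717) = 136285/(-109/178 - 327717) = 136285/(-58333735/178) = 136285*(-178/58333735) = -4851746/11666747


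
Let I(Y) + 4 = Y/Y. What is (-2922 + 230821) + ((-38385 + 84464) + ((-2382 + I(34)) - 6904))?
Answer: 264689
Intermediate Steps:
I(Y) = -3 (I(Y) = -4 + Y/Y = -4 + 1 = -3)
(-2922 + 230821) + ((-38385 + 84464) + ((-2382 + I(34)) - 6904)) = (-2922 + 230821) + ((-38385 + 84464) + ((-2382 - 3) - 6904)) = 227899 + (46079 + (-2385 - 6904)) = 227899 + (46079 - 9289) = 227899 + 36790 = 264689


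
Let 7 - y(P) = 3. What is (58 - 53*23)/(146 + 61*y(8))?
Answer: -387/130 ≈ -2.9769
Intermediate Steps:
y(P) = 4 (y(P) = 7 - 1*3 = 7 - 3 = 4)
(58 - 53*23)/(146 + 61*y(8)) = (58 - 53*23)/(146 + 61*4) = (58 - 1219)/(146 + 244) = -1161/390 = -1161*1/390 = -387/130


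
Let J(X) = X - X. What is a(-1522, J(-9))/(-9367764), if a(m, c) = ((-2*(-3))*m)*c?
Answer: 0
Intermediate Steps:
J(X) = 0
a(m, c) = 6*c*m (a(m, c) = (6*m)*c = 6*c*m)
a(-1522, J(-9))/(-9367764) = (6*0*(-1522))/(-9367764) = 0*(-1/9367764) = 0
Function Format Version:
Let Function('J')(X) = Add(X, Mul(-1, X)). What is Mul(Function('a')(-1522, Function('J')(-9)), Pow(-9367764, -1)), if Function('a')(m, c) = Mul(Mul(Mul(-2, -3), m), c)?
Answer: 0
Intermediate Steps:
Function('J')(X) = 0
Function('a')(m, c) = Mul(6, c, m) (Function('a')(m, c) = Mul(Mul(6, m), c) = Mul(6, c, m))
Mul(Function('a')(-1522, Function('J')(-9)), Pow(-9367764, -1)) = Mul(Mul(6, 0, -1522), Pow(-9367764, -1)) = Mul(0, Rational(-1, 9367764)) = 0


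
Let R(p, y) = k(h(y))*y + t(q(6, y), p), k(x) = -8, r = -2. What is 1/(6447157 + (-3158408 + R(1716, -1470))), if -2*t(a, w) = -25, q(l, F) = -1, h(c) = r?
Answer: 2/6601043 ≈ 3.0298e-7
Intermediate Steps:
h(c) = -2
t(a, w) = 25/2 (t(a, w) = -1/2*(-25) = 25/2)
R(p, y) = 25/2 - 8*y (R(p, y) = -8*y + 25/2 = 25/2 - 8*y)
1/(6447157 + (-3158408 + R(1716, -1470))) = 1/(6447157 + (-3158408 + (25/2 - 8*(-1470)))) = 1/(6447157 + (-3158408 + (25/2 + 11760))) = 1/(6447157 + (-3158408 + 23545/2)) = 1/(6447157 - 6293271/2) = 1/(6601043/2) = 2/6601043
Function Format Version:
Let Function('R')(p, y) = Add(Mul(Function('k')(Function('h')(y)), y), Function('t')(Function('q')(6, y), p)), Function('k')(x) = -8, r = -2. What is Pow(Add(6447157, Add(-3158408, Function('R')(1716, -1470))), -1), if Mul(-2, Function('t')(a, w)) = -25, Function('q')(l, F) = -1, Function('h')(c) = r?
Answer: Rational(2, 6601043) ≈ 3.0298e-7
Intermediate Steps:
Function('h')(c) = -2
Function('t')(a, w) = Rational(25, 2) (Function('t')(a, w) = Mul(Rational(-1, 2), -25) = Rational(25, 2))
Function('R')(p, y) = Add(Rational(25, 2), Mul(-8, y)) (Function('R')(p, y) = Add(Mul(-8, y), Rational(25, 2)) = Add(Rational(25, 2), Mul(-8, y)))
Pow(Add(6447157, Add(-3158408, Function('R')(1716, -1470))), -1) = Pow(Add(6447157, Add(-3158408, Add(Rational(25, 2), Mul(-8, -1470)))), -1) = Pow(Add(6447157, Add(-3158408, Add(Rational(25, 2), 11760))), -1) = Pow(Add(6447157, Add(-3158408, Rational(23545, 2))), -1) = Pow(Add(6447157, Rational(-6293271, 2)), -1) = Pow(Rational(6601043, 2), -1) = Rational(2, 6601043)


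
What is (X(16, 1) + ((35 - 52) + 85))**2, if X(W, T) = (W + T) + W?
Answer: 10201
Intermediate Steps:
X(W, T) = T + 2*W (X(W, T) = (T + W) + W = T + 2*W)
(X(16, 1) + ((35 - 52) + 85))**2 = ((1 + 2*16) + ((35 - 52) + 85))**2 = ((1 + 32) + (-17 + 85))**2 = (33 + 68)**2 = 101**2 = 10201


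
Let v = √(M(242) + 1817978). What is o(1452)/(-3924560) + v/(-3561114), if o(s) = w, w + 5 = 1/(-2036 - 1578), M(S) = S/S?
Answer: 18071/14183359840 - √1817979/3561114 ≈ -0.00037735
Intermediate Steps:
M(S) = 1
v = √1817979 (v = √(1 + 1817978) = √1817979 ≈ 1348.3)
w = -18071/3614 (w = -5 + 1/(-2036 - 1578) = -5 + 1/(-3614) = -5 - 1/3614 = -18071/3614 ≈ -5.0003)
o(s) = -18071/3614
o(1452)/(-3924560) + v/(-3561114) = -18071/3614/(-3924560) + √1817979/(-3561114) = -18071/3614*(-1/3924560) + √1817979*(-1/3561114) = 18071/14183359840 - √1817979/3561114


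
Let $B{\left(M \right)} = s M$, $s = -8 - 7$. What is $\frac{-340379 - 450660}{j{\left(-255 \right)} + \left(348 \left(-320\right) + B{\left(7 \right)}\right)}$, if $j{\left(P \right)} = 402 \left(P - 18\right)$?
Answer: $\frac{791039}{221211} \approx 3.5759$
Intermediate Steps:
$s = -15$
$j{\left(P \right)} = -7236 + 402 P$ ($j{\left(P \right)} = 402 \left(-18 + P\right) = -7236 + 402 P$)
$B{\left(M \right)} = - 15 M$
$\frac{-340379 - 450660}{j{\left(-255 \right)} + \left(348 \left(-320\right) + B{\left(7 \right)}\right)} = \frac{-340379 - 450660}{\left(-7236 + 402 \left(-255\right)\right) + \left(348 \left(-320\right) - 105\right)} = - \frac{791039}{\left(-7236 - 102510\right) - 111465} = - \frac{791039}{-109746 - 111465} = - \frac{791039}{-221211} = \left(-791039\right) \left(- \frac{1}{221211}\right) = \frac{791039}{221211}$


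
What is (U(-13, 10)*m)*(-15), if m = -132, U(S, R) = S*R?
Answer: -257400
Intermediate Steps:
U(S, R) = R*S
(U(-13, 10)*m)*(-15) = ((10*(-13))*(-132))*(-15) = -130*(-132)*(-15) = 17160*(-15) = -257400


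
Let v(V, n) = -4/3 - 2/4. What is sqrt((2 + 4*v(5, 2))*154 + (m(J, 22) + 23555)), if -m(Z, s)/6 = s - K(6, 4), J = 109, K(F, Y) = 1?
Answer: sqrt(203469)/3 ≈ 150.36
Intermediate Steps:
v(V, n) = -11/6 (v(V, n) = -4*1/3 - 2*1/4 = -4/3 - 1/2 = -11/6)
m(Z, s) = 6 - 6*s (m(Z, s) = -6*(s - 1*1) = -6*(s - 1) = -6*(-1 + s) = 6 - 6*s)
sqrt((2 + 4*v(5, 2))*154 + (m(J, 22) + 23555)) = sqrt((2 + 4*(-11/6))*154 + ((6 - 6*22) + 23555)) = sqrt((2 - 22/3)*154 + ((6 - 132) + 23555)) = sqrt(-16/3*154 + (-126 + 23555)) = sqrt(-2464/3 + 23429) = sqrt(67823/3) = sqrt(203469)/3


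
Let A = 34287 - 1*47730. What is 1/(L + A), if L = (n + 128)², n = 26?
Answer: 1/10273 ≈ 9.7343e-5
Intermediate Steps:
A = -13443 (A = 34287 - 47730 = -13443)
L = 23716 (L = (26 + 128)² = 154² = 23716)
1/(L + A) = 1/(23716 - 13443) = 1/10273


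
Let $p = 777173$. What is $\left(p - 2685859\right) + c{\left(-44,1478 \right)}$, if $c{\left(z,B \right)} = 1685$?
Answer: $-1907001$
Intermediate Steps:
$\left(p - 2685859\right) + c{\left(-44,1478 \right)} = \left(777173 - 2685859\right) + 1685 = -1908686 + 1685 = -1907001$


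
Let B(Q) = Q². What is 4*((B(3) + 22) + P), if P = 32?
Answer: 252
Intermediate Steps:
4*((B(3) + 22) + P) = 4*((3² + 22) + 32) = 4*((9 + 22) + 32) = 4*(31 + 32) = 4*63 = 252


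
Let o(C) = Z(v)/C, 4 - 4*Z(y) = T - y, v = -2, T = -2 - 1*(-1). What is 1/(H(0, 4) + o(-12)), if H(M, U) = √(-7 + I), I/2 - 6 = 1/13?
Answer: 208/17139 + 256*√871/17139 ≈ 0.45296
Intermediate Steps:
T = -1 (T = -2 + 1 = -1)
Z(y) = 5/4 + y/4 (Z(y) = 1 - (-1 - y)/4 = 1 + (¼ + y/4) = 5/4 + y/4)
I = 158/13 (I = 12 + 2/13 = 158/13 ≈ 12.154)
o(C) = 3/(4*C) (o(C) = (5/4 + (¼)*(-2))/C = (5/4 - ½)/C = 3/(4*C))
H(M, U) = √871/13 (H(M, U) = √(-7 + 158/13) = √(67/13) = √871/13)
1/(H(0, 4) + o(-12)) = 1/(√871/13 + (¾)/(-12)) = 1/(√871/13 + (¾)*(-1/12)) = 1/(√871/13 - 1/16) = 1/(-1/16 + √871/13)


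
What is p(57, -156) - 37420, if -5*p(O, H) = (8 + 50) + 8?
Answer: -187166/5 ≈ -37433.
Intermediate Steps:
p(O, H) = -66/5 (p(O, H) = -((8 + 50) + 8)/5 = -(58 + 8)/5 = -⅕*66 = -66/5)
p(57, -156) - 37420 = -66/5 - 37420 = -187166/5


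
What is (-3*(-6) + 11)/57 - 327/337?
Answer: -8866/19209 ≈ -0.46155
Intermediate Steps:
(-3*(-6) + 11)/57 - 327/337 = (18 + 11)*(1/57) - 327*1/337 = 29*(1/57) - 327/337 = 29/57 - 327/337 = -8866/19209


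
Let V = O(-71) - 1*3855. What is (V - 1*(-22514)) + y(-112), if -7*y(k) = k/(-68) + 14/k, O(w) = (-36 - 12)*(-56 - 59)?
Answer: 23018201/952 ≈ 24179.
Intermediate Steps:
O(w) = 5520 (O(w) = -48*(-115) = 5520)
V = 1665 (V = 5520 - 1*3855 = 5520 - 3855 = 1665)
y(k) = -2/k + k/476 (y(k) = -(k/(-68) + 14/k)/7 = -(k*(-1/68) + 14/k)/7 = -(-k/68 + 14/k)/7 = -(14/k - k/68)/7 = -2/k + k/476)
(V - 1*(-22514)) + y(-112) = (1665 - 1*(-22514)) + (-2/(-112) + (1/476)*(-112)) = (1665 + 22514) + (-2*(-1/112) - 4/17) = 24179 + (1/56 - 4/17) = 24179 - 207/952 = 23018201/952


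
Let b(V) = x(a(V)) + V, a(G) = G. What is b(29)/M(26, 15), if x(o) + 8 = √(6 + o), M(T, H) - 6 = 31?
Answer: 21/37 + √35/37 ≈ 0.72746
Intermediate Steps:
M(T, H) = 37 (M(T, H) = 6 + 31 = 37)
x(o) = -8 + √(6 + o)
b(V) = -8 + V + √(6 + V) (b(V) = (-8 + √(6 + V)) + V = -8 + V + √(6 + V))
b(29)/M(26, 15) = (-8 + 29 + √(6 + 29))/37 = (-8 + 29 + √35)*(1/37) = (21 + √35)*(1/37) = 21/37 + √35/37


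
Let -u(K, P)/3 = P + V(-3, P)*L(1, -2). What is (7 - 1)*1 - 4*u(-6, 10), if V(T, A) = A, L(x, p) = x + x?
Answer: 366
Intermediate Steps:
L(x, p) = 2*x
u(K, P) = -9*P (u(K, P) = -3*(P + P*(2*1)) = -3*(P + P*2) = -3*(P + 2*P) = -9*P)
(7 - 1)*1 - 4*u(-6, 10) = (7 - 1)*1 - (-36)*10 = 6*1 - 4*(-90) = 6 + 360 = 366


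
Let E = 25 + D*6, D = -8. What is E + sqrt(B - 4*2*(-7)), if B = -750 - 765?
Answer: -23 + I*sqrt(1459) ≈ -23.0 + 38.197*I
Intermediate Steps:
B = -1515
E = -23 (E = 25 - 8*6 = 25 - 48 = -23)
E + sqrt(B - 4*2*(-7)) = -23 + sqrt(-1515 - 4*2*(-7)) = -23 + sqrt(-1515 - 8*(-7)) = -23 + sqrt(-1515 + 56) = -23 + sqrt(-1459) = -23 + I*sqrt(1459)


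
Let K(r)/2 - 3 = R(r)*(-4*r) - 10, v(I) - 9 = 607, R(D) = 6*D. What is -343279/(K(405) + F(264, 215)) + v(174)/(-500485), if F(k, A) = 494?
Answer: 33391278959/788035653840 ≈ 0.042373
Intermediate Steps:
v(I) = 616 (v(I) = 9 + 607 = 616)
K(r) = -14 - 48*r**2 (K(r) = 6 + 2*((6*r)*(-4*r) - 10) = 6 + 2*(-24*r**2 - 10) = 6 + 2*(-10 - 24*r**2) = 6 + (-20 - 48*r**2) = -14 - 48*r**2)
-343279/(K(405) + F(264, 215)) + v(174)/(-500485) = -343279/((-14 - 48*405**2) + 494) + 616/(-500485) = -343279/((-14 - 48*164025) + 494) + 616*(-1/500485) = -343279/((-14 - 7873200) + 494) - 616/500485 = -343279/(-7873214 + 494) - 616/500485 = -343279/(-7872720) - 616/500485 = -343279*(-1/7872720) - 616/500485 = 343279/7872720 - 616/500485 = 33391278959/788035653840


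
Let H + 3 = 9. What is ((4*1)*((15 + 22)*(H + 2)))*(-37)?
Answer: -43808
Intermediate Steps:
H = 6 (H = -3 + 9 = 6)
((4*1)*((15 + 22)*(H + 2)))*(-37) = ((4*1)*((15 + 22)*(6 + 2)))*(-37) = (4*(37*8))*(-37) = (4*296)*(-37) = 1184*(-37) = -43808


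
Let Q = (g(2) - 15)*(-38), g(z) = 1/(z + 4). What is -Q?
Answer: -1691/3 ≈ -563.67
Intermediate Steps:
g(z) = 1/(4 + z)
Q = 1691/3 (Q = (1/(4 + 2) - 15)*(-38) = (1/6 - 15)*(-38) = (⅙ - 15)*(-38) = -89/6*(-38) = 1691/3 ≈ 563.67)
-Q = -1*1691/3 = -1691/3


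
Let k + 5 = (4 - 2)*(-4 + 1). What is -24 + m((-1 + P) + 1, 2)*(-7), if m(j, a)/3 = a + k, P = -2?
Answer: 165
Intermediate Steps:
k = -11 (k = -5 + (4 - 2)*(-4 + 1) = -5 + 2*(-3) = -5 - 6 = -11)
m(j, a) = -33 + 3*a (m(j, a) = 3*(a - 11) = 3*(-11 + a) = -33 + 3*a)
-24 + m((-1 + P) + 1, 2)*(-7) = -24 + (-33 + 3*2)*(-7) = -24 + (-33 + 6)*(-7) = -24 - 27*(-7) = -24 + 189 = 165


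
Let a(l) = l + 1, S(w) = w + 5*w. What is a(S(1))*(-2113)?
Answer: -14791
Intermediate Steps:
S(w) = 6*w
a(l) = 1 + l
a(S(1))*(-2113) = (1 + 6*1)*(-2113) = (1 + 6)*(-2113) = 7*(-2113) = -14791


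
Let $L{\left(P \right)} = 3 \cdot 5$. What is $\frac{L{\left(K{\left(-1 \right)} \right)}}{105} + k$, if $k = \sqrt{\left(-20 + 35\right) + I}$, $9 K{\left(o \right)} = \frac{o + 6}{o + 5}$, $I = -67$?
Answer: $\frac{1}{7} + 2 i \sqrt{13} \approx 0.14286 + 7.2111 i$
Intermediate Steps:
$K{\left(o \right)} = \frac{6 + o}{9 \left(5 + o\right)}$ ($K{\left(o \right)} = \frac{\left(o + 6\right) \frac{1}{o + 5}}{9} = \frac{\left(6 + o\right) \frac{1}{5 + o}}{9} = \frac{\frac{1}{5 + o} \left(6 + o\right)}{9} = \frac{6 + o}{9 \left(5 + o\right)}$)
$k = 2 i \sqrt{13}$ ($k = \sqrt{\left(-20 + 35\right) - 67} = \sqrt{15 - 67} = \sqrt{-52} = 2 i \sqrt{13} \approx 7.2111 i$)
$L{\left(P \right)} = 15$
$\frac{L{\left(K{\left(-1 \right)} \right)}}{105} + k = \frac{15}{105} + 2 i \sqrt{13} = 15 \cdot \frac{1}{105} + 2 i \sqrt{13} = \frac{1}{7} + 2 i \sqrt{13}$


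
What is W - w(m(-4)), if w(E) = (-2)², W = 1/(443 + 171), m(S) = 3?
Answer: -2455/614 ≈ -3.9984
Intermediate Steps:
W = 1/614 ≈ 0.0016287
w(E) = 4
W - w(m(-4)) = 1/614 - 1*4 = 1/614 - 4 = -2455/614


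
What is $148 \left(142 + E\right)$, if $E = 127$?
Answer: $39812$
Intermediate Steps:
$148 \left(142 + E\right) = 148 \left(142 + 127\right) = 148 \cdot 269 = 39812$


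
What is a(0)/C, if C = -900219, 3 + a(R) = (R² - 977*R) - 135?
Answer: 46/300073 ≈ 0.00015330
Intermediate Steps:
a(R) = -138 + R² - 977*R (a(R) = -3 + ((R² - 977*R) - 135) = -3 + (-135 + R² - 977*R) = -138 + R² - 977*R)
a(0)/C = (-138 + 0² - 977*0)/(-900219) = (-138 + 0 + 0)*(-1/900219) = -138*(-1/900219) = 46/300073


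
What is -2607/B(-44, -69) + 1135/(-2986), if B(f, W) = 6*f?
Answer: 113407/11944 ≈ 9.4949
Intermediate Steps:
-2607/B(-44, -69) + 1135/(-2986) = -2607/(6*(-44)) + 1135/(-2986) = -2607/(-264) + 1135*(-1/2986) = -2607*(-1/264) - 1135/2986 = 79/8 - 1135/2986 = 113407/11944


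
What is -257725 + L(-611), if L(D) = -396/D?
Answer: -157469579/611 ≈ -2.5772e+5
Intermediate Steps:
L(D) = -396/D
-257725 + L(-611) = -257725 - 396/(-611) = -257725 - 396*(-1/611) = -257725 + 396/611 = -157469579/611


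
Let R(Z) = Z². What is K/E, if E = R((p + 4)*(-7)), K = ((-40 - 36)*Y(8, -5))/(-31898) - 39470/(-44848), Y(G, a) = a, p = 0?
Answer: 310492955/280390054784 ≈ 0.0011074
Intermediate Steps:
K = 310492955/357640376 (K = ((-40 - 36)*(-5))/(-31898) - 39470/(-44848) = -76*(-5)*(-1/31898) - 39470*(-1/44848) = 380*(-1/31898) + 19735/22424 = -190/15949 + 19735/22424 = 310492955/357640376 ≈ 0.86817)
E = 784 (E = ((0 + 4)*(-7))² = (4*(-7))² = (-28)² = 784)
K/E = (310492955/357640376)/784 = (310492955/357640376)*(1/784) = 310492955/280390054784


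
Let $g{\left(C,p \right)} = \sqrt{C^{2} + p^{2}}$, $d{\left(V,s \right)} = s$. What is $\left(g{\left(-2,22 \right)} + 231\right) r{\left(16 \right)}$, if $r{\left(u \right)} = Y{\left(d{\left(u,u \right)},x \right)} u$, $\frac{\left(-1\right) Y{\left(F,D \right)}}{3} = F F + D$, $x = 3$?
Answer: $-2871792 - 24864 \sqrt{122} \approx -3.1464 \cdot 10^{6}$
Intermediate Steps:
$Y{\left(F,D \right)} = - 3 D - 3 F^{2}$ ($Y{\left(F,D \right)} = - 3 \left(F F + D\right) = - 3 \left(F^{2} + D\right) = - 3 \left(D + F^{2}\right) = - 3 D - 3 F^{2}$)
$r{\left(u \right)} = u \left(-9 - 3 u^{2}\right)$ ($r{\left(u \right)} = \left(\left(-3\right) 3 - 3 u^{2}\right) u = \left(-9 - 3 u^{2}\right) u = u \left(-9 - 3 u^{2}\right)$)
$\left(g{\left(-2,22 \right)} + 231\right) r{\left(16 \right)} = \left(\sqrt{\left(-2\right)^{2} + 22^{2}} + 231\right) \left(\left(-3\right) 16 \left(3 + 16^{2}\right)\right) = \left(\sqrt{4 + 484} + 231\right) \left(\left(-3\right) 16 \left(3 + 256\right)\right) = \left(\sqrt{488} + 231\right) \left(\left(-3\right) 16 \cdot 259\right) = \left(2 \sqrt{122} + 231\right) \left(-12432\right) = \left(231 + 2 \sqrt{122}\right) \left(-12432\right) = -2871792 - 24864 \sqrt{122}$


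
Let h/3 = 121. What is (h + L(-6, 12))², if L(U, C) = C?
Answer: 140625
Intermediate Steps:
h = 363 (h = 3*121 = 363)
(h + L(-6, 12))² = (363 + 12)² = 375² = 140625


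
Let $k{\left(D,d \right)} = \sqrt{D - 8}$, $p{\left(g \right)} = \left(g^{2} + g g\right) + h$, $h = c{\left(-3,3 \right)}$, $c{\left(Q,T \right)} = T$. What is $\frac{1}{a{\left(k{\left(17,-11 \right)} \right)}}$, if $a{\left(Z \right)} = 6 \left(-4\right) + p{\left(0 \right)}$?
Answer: $- \frac{1}{21} \approx -0.047619$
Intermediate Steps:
$h = 3$
$p{\left(g \right)} = 3 + 2 g^{2}$ ($p{\left(g \right)} = \left(g^{2} + g g\right) + 3 = \left(g^{2} + g^{2}\right) + 3 = 2 g^{2} + 3 = 3 + 2 g^{2}$)
$k{\left(D,d \right)} = \sqrt{-8 + D}$
$a{\left(Z \right)} = -21$ ($a{\left(Z \right)} = 6 \left(-4\right) + \left(3 + 2 \cdot 0^{2}\right) = -24 + \left(3 + 2 \cdot 0\right) = -24 + \left(3 + 0\right) = -24 + 3 = -21$)
$\frac{1}{a{\left(k{\left(17,-11 \right)} \right)}} = \frac{1}{-21} = - \frac{1}{21}$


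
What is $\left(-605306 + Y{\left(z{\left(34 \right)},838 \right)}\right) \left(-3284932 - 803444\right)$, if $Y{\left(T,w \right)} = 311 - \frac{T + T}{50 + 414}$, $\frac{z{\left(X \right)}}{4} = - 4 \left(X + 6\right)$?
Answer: $\frac{71729637035400}{29} \approx 2.4734 \cdot 10^{12}$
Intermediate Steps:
$z{\left(X \right)} = -96 - 16 X$ ($z{\left(X \right)} = 4 \left(- 4 \left(X + 6\right)\right) = 4 \left(- 4 \left(6 + X\right)\right) = 4 \left(-24 - 4 X\right) = -96 - 16 X$)
$Y{\left(T,w \right)} = 311 - \frac{T}{232}$ ($Y{\left(T,w \right)} = 311 - \frac{2 T}{464} = 311 - 2 T \frac{1}{464} = 311 - \frac{T}{232}$)
$\left(-605306 + Y{\left(z{\left(34 \right)},838 \right)}\right) \left(-3284932 - 803444\right) = \left(-605306 + \left(311 - \frac{-96 - 544}{232}\right)\right) \left(-3284932 - 803444\right) = \left(-605306 + \left(311 - \frac{-96 - 544}{232}\right)\right) \left(-4088376\right) = \left(-605306 + \left(311 - - \frac{80}{29}\right)\right) \left(-4088376\right) = \left(-605306 + \left(311 + \frac{80}{29}\right)\right) \left(-4088376\right) = \left(-605306 + \frac{9099}{29}\right) \left(-4088376\right) = \left(- \frac{17544775}{29}\right) \left(-4088376\right) = \frac{71729637035400}{29}$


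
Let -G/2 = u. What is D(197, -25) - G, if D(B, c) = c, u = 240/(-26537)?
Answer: -663905/26537 ≈ -25.018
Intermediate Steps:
u = -240/26537 (u = 240*(-1/26537) = -240/26537 ≈ -0.0090440)
G = 480/26537 (G = -2*(-240/26537) = 480/26537 ≈ 0.018088)
D(197, -25) - G = -25 - 1*480/26537 = -25 - 480/26537 = -663905/26537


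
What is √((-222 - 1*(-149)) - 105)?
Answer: I*√178 ≈ 13.342*I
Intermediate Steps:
√((-222 - 1*(-149)) - 105) = √((-222 + 149) - 105) = √(-73 - 105) = √(-178) = I*√178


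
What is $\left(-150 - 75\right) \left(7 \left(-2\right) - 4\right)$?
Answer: $4050$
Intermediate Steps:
$\left(-150 - 75\right) \left(7 \left(-2\right) - 4\right) = - 225 \left(-14 - 4\right) = \left(-225\right) \left(-18\right) = 4050$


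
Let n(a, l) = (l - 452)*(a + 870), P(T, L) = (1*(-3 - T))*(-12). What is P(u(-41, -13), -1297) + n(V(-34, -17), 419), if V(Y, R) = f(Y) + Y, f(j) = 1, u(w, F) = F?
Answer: -27741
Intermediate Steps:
P(T, L) = 36 + 12*T (P(T, L) = (-3 - T)*(-12) = 36 + 12*T)
V(Y, R) = 1 + Y
n(a, l) = (-452 + l)*(870 + a)
P(u(-41, -13), -1297) + n(V(-34, -17), 419) = (36 + 12*(-13)) + (-393240 - 452*(1 - 34) + 870*419 + (1 - 34)*419) = (36 - 156) + (-393240 - 452*(-33) + 364530 - 33*419) = -120 + (-393240 + 14916 + 364530 - 13827) = -120 - 27621 = -27741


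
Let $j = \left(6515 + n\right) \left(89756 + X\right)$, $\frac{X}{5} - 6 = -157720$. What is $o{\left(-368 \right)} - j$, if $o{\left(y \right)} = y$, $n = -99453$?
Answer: $-64946375900$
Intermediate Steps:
$X = -788570$ ($X = 30 + 5 \left(-157720\right) = 30 - 788600 = -788570$)
$j = 64946375532$ ($j = \left(6515 - 99453\right) \left(89756 - 788570\right) = \left(-92938\right) \left(-698814\right) = 64946375532$)
$o{\left(-368 \right)} - j = -368 - 64946375532 = -64946375900$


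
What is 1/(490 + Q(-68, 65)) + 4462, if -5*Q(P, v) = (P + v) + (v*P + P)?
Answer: 30970747/6941 ≈ 4462.0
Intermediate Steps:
Q(P, v) = -2*P/5 - v/5 - P*v/5 (Q(P, v) = -((P + v) + (v*P + P))/5 = -((P + v) + (P*v + P))/5 = -((P + v) + (P + P*v))/5 = -(v + 2*P + P*v)/5 = -2*P/5 - v/5 - P*v/5)
1/(490 + Q(-68, 65)) + 4462 = 1/(490 + (-2/5*(-68) - 1/5*65 - 1/5*(-68)*65)) + 4462 = 1/(490 + (136/5 - 13 + 884)) + 4462 = 1/(490 + 4491/5) + 4462 = 1/(6941/5) + 4462 = 5/6941 + 4462 = 30970747/6941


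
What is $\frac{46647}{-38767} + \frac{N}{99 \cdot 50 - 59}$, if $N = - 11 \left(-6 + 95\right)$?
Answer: $- \frac{266103370}{189609397} \approx -1.4034$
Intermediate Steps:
$N = -979$ ($N = \left(-11\right) 89 = -979$)
$\frac{46647}{-38767} + \frac{N}{99 \cdot 50 - 59} = \frac{46647}{-38767} - \frac{979}{99 \cdot 50 - 59} = 46647 \left(- \frac{1}{38767}\right) - \frac{979}{4950 - 59} = - \frac{46647}{38767} - \frac{979}{4891} = - \frac{266103370}{189609397}$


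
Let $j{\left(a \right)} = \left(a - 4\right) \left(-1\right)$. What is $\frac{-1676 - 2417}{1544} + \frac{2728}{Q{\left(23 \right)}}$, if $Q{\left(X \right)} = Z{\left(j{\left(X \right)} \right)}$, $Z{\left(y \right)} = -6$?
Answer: $- \frac{2118295}{4632} \approx -457.32$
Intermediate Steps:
$j{\left(a \right)} = 4 - a$ ($j{\left(a \right)} = \left(-4 + a\right) \left(-1\right) = 4 - a$)
$Q{\left(X \right)} = -6$
$\frac{-1676 - 2417}{1544} + \frac{2728}{Q{\left(23 \right)}} = \frac{-1676 - 2417}{1544} + \frac{2728}{-6} = \left(-4093\right) \frac{1}{1544} + 2728 \left(- \frac{1}{6}\right) = - \frac{4093}{1544} - \frac{1364}{3} = - \frac{2118295}{4632}$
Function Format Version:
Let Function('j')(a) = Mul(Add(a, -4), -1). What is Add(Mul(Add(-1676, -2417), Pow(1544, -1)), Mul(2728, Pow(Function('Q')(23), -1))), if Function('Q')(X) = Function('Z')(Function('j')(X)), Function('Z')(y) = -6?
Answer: Rational(-2118295, 4632) ≈ -457.32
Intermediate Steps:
Function('j')(a) = Add(4, Mul(-1, a)) (Function('j')(a) = Mul(Add(-4, a), -1) = Add(4, Mul(-1, a)))
Function('Q')(X) = -6
Add(Mul(Add(-1676, -2417), Pow(1544, -1)), Mul(2728, Pow(Function('Q')(23), -1))) = Add(Mul(Add(-1676, -2417), Pow(1544, -1)), Mul(2728, Pow(-6, -1))) = Add(Mul(-4093, Rational(1, 1544)), Mul(2728, Rational(-1, 6))) = Add(Rational(-4093, 1544), Rational(-1364, 3)) = Rational(-2118295, 4632)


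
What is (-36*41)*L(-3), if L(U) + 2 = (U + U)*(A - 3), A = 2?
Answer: -5904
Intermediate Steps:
L(U) = -2 - 2*U (L(U) = -2 + (U + U)*(2 - 3) = -2 + (2*U)*(-1) = -2 - 2*U)
(-36*41)*L(-3) = (-36*41)*(-2 - 2*(-3)) = -1476*(-2 + 6) = -1476*4 = -5904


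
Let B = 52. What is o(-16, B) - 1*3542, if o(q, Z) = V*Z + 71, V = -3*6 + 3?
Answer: -4251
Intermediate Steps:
V = -15 (V = -18 + 3 = -15)
o(q, Z) = 71 - 15*Z (o(q, Z) = -15*Z + 71 = 71 - 15*Z)
o(-16, B) - 1*3542 = (71 - 15*52) - 1*3542 = (71 - 780) - 3542 = -709 - 3542 = -4251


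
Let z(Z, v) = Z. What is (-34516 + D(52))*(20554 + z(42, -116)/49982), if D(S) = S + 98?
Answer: -17652612592810/24991 ≈ -7.0636e+8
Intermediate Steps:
D(S) = 98 + S
(-34516 + D(52))*(20554 + z(42, -116)/49982) = (-34516 + (98 + 52))*(20554 + 42/49982) = (-34516 + 150)*(20554 + 42*(1/49982)) = -34366*(20554 + 21/24991) = -34366*513665035/24991 = -17652612592810/24991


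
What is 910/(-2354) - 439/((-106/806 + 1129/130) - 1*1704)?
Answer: -1026543115/8042030227 ≈ -0.12765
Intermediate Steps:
910/(-2354) - 439/((-106/806 + 1129/130) - 1*1704) = 910*(-1/2354) - 439/((-106*1/806 + 1129*(1/130)) - 1704) = -455/1177 - 439/((-53/403 + 1129/130) - 1704) = -455/1177 - 439/(34469/4030 - 1704) = -455/1177 - 439/(-6832651/4030) = -455/1177 - 439*(-4030/6832651) = -455/1177 + 1769170/6832651 = -1026543115/8042030227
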